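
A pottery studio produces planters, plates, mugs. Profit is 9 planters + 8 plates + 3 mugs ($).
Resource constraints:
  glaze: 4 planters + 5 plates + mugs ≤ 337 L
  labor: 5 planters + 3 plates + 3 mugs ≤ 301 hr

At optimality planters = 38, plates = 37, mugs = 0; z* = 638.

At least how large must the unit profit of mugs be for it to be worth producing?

4

Both glaze and labor are binding at x*.
The binding rows give the dual system: 4·y_glaze + 5·y_labor = 9 and 5·y_glaze + 3·y_labor = 8.
Solving: y_glaze = 1, y_labor = 1.
mugs enters the basis when its profit ≥ yᵀa₃ = 1·1 + 1·3 = 4.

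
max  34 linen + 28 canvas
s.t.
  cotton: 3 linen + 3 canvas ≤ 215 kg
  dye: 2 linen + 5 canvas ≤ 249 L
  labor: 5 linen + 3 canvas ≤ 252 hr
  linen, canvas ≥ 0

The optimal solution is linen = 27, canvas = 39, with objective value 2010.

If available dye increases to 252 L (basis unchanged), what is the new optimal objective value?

At the optimum: cotton uses 198 of 215 (slack = 17); dye uses 249 of 249 (binding); labor uses 252 of 252 (binding).
Since cotton is not tight, its dual is 0.
The binding rows give the dual system: 2·y_dye + 5·y_labor = 34 and 5·y_dye + 3·y_labor = 28.
Solving: y_dye = 2, y_labor = 6.
Δz = y_dye·Δb = 2 × (3) = 6, so new z* = 2010 + 6 = 2016.

2016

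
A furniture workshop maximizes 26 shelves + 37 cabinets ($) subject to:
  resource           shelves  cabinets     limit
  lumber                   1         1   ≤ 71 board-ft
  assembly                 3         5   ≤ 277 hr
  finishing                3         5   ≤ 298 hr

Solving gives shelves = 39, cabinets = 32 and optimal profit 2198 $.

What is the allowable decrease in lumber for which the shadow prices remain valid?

15.6

Binding constraints: lumber, assembly. The basis is B = [[1,1],[3,5]] with det 2.
Per unit decrease in lumber, x* moves by d = (-2.5, 1.5).
The basis stays optimal until shelves reaches 0; allowable decrease = 15.6 board-ft.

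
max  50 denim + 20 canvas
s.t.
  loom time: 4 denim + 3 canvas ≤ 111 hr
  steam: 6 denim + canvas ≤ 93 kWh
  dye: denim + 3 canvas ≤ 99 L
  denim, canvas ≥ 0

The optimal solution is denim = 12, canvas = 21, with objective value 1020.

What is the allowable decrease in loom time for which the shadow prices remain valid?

Binding constraints: loom time, steam. The basis is B = [[4,3],[6,1]] with det -14.
Per unit decrease in loom time, x* moves by d = (0.0714, -0.4286).
The basis stays optimal until canvas reaches 0; allowable decrease = 49 hr.

49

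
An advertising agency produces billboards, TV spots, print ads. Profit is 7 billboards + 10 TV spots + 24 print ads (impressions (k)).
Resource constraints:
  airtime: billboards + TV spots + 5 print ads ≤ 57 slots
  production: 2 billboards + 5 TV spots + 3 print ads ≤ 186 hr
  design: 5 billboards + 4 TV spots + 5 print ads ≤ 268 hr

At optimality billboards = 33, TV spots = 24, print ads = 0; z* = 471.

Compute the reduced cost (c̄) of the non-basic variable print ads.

At the optimum: airtime uses 57 of 57 (binding); production uses 186 of 186 (binding); design uses 261 of 268 (slack = 7).
Since design is not tight, its dual is 0.
The binding rows give the dual system: 1·y_airtime + 2·y_production = 7 and 1·y_airtime + 5·y_production = 10.
→ y_airtime = 5 and y_production = 1.
Reduced cost of print ads: c₃ − yᵀa₃ = 24 − (5·5 + 1·3) = 24 − 28 = -4.

-4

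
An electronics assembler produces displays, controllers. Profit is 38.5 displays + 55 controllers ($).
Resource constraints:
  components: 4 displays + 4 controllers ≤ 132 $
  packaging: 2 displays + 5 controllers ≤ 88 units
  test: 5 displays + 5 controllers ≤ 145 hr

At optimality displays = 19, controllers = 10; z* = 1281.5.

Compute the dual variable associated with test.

5.5

At the optimum: components uses 116 of 132 (slack = 16); packaging uses 88 of 88 (binding); test uses 145 of 145 (binding).
By complementary slackness, y = 0 for the non-binding constraint.
Dual feasibility on the basic columns requires 2·y_packaging + 5·y_test = 38.5, 5·y_packaging + 5·y_test = 55.
→ y_packaging = 5.5 and y_test = 5.5.
Shadow price of test = 5.5.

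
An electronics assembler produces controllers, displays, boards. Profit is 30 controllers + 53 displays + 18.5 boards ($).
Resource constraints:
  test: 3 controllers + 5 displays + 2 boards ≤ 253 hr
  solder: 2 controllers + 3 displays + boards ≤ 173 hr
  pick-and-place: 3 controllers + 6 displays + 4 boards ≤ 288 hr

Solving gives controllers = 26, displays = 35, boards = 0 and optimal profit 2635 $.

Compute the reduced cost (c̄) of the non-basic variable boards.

-7.5

At the optimum: test uses 253 of 253 (binding); solder uses 157 of 173 (slack = 16); pick-and-place uses 288 of 288 (binding).
Slack constraints have shadow price 0 (complementary slackness).
The binding rows give the dual system: 3·y_test + 3·y_pick-and-place = 30 and 5·y_test + 6·y_pick-and-place = 53.
Solving: y_test = 7, y_pick-and-place = 3.
Reduced cost of boards: c₃ − yᵀa₃ = 18.5 − (7·2 + 3·4) = 18.5 − 26 = -7.5.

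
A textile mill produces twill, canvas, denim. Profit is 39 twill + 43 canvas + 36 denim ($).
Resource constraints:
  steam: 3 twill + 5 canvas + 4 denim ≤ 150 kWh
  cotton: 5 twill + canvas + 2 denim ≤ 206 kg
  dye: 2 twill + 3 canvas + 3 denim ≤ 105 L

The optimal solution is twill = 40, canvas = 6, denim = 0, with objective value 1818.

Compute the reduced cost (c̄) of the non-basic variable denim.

Binding: steam and cotton. Non-binding: dye (7 unused).
Since dye is not tight, its dual is 0.
From A_Bᵀ y = c: 3·y_steam + 5·y_cotton = 39; 5·y_steam + 1·y_cotton = 43.
→ y_steam = 8 and y_cotton = 3.
Reduced cost of denim: c₃ − yᵀa₃ = 36 − (8·4 + 3·2) = 36 − 38 = -2.

-2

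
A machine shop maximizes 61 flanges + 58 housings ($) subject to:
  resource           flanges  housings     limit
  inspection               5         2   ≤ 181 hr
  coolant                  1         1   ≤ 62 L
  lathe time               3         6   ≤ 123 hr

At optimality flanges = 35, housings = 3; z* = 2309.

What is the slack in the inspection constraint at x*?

inspection used = 5·35 + 2·3 = 181; slack = 181 − 181 = 0.

0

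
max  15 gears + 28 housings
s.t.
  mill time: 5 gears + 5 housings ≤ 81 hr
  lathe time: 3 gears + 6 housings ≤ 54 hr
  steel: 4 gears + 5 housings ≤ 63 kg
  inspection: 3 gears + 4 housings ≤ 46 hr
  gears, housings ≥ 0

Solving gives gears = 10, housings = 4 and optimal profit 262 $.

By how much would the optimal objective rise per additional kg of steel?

Binding: lathe time and inspection. Non-binding: mill time (11 unused), steel (3 unused).
Slack constraints have shadow price 0 (complementary slackness).
The binding rows give the dual system: 3·y_lathe time + 3·y_inspection = 15 and 6·y_lathe time + 4·y_inspection = 28.
→ y_lathe time = 4 and y_inspection = 1.
Shadow price of steel = 0.

0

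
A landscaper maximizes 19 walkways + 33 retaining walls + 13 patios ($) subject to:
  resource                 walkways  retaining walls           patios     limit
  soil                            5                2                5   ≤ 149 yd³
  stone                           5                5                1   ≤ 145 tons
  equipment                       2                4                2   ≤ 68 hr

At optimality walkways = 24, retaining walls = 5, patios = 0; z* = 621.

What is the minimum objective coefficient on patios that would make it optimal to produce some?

15

Binding: stone and equipment. Non-binding: soil (19 unused).
By complementary slackness, y = 0 for the non-binding constraint.
The binding rows give the dual system: 5·y_stone + 2·y_equipment = 19 and 5·y_stone + 4·y_equipment = 33.
→ y_stone = 1 and y_equipment = 7.
patios enters the basis when its profit ≥ yᵀa₃ = 1·1 + 7·2 = 15.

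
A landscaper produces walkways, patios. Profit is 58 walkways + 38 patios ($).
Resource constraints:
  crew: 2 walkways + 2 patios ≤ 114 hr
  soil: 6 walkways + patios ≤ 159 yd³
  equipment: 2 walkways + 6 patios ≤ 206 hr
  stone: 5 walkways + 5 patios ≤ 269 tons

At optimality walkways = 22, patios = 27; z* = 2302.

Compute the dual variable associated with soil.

8

At the optimum: crew uses 98 of 114 (slack = 16); soil uses 159 of 159 (binding); equipment uses 206 of 206 (binding); stone uses 245 of 269 (slack = 24).
Since crew, stone are not tight, their duals are 0.
Dual feasibility on the basic columns requires 6·y_soil + 2·y_equipment = 58, 1·y_soil + 6·y_equipment = 38.
This yields shadow prices y_soil = 8, y_equipment = 5.
Shadow price of soil = 8.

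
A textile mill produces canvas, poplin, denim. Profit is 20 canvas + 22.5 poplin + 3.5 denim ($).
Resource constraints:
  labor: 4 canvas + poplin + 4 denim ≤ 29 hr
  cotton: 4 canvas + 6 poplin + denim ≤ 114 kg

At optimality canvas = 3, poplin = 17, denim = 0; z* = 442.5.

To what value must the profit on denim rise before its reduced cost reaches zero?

9.5

Both labor and cotton are binding at x*.
The binding rows give the dual system: 4·y_labor + 4·y_cotton = 20 and 1·y_labor + 6·y_cotton = 22.5.
Solving: y_labor = 1.5, y_cotton = 3.5.
denim enters the basis when its profit ≥ yᵀa₃ = 1.5·4 + 3.5·1 = 9.5.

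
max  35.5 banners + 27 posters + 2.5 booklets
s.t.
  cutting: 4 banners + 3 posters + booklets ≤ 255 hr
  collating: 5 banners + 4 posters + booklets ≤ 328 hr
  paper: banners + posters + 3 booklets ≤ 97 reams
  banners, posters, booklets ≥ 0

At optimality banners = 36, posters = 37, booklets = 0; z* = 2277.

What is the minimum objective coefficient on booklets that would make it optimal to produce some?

Check each constraint at x*: cutting 255/255 (tight); collating 328/328 (tight); paper 73/97 (slack 24).
By complementary slackness, y = 0 for the non-binding constraint.
The binding rows give the dual system: 4·y_cutting + 5·y_collating = 35.5 and 3·y_cutting + 4·y_collating = 27.
Solving: y_cutting = 7, y_collating = 1.5.
booklets enters the basis when its profit ≥ yᵀa₃ = 7·1 + 1.5·1 = 8.5.

8.5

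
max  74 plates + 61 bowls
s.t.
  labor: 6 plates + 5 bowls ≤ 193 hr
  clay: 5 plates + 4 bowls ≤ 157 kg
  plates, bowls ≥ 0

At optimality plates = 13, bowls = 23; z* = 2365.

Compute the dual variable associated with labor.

9

Both labor and clay are binding at x*.
Dual feasibility on the basic columns requires 6·y_labor + 5·y_clay = 74, 5·y_labor + 4·y_clay = 61.
→ y_labor = 9 and y_clay = 4.
Shadow price of labor = 9.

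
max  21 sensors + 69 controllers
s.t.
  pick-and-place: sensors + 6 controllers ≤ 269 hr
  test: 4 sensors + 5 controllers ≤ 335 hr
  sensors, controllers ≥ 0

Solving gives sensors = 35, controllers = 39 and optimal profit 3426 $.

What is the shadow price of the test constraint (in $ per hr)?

3

At the optimum: pick-and-place uses 269 of 269 (binding); test uses 335 of 335 (binding).
The binding rows give the dual system: 1·y_pick-and-place + 4·y_test = 21 and 6·y_pick-and-place + 5·y_test = 69.
This yields shadow prices y_pick-and-place = 9, y_test = 3.
Shadow price of test = 3.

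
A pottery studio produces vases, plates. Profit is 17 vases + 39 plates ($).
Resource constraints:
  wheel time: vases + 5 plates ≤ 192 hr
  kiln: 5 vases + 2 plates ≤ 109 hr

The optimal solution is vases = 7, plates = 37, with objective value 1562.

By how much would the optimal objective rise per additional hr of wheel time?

At the optimum: wheel time uses 192 of 192 (binding); kiln uses 109 of 109 (binding).
Dual feasibility on the basic columns requires 1·y_wheel time + 5·y_kiln = 17, 5·y_wheel time + 2·y_kiln = 39.
This yields shadow prices y_wheel time = 7, y_kiln = 2.
Shadow price of wheel time = 7.

7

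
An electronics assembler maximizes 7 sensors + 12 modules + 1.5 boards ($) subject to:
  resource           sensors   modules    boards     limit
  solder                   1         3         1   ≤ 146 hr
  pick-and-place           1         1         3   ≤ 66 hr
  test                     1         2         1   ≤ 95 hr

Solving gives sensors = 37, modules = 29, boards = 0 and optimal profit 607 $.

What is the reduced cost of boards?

At the optimum: solder uses 124 of 146 (slack = 22); pick-and-place uses 66 of 66 (binding); test uses 95 of 95 (binding).
Since solder is not tight, its dual is 0.
The binding rows give the dual system: 1·y_pick-and-place + 1·y_test = 7 and 1·y_pick-and-place + 2·y_test = 12.
→ y_pick-and-place = 2 and y_test = 5.
Reduced cost of boards: c₃ − yᵀa₃ = 1.5 − (2·3 + 5·1) = 1.5 − 11 = -9.5.

-9.5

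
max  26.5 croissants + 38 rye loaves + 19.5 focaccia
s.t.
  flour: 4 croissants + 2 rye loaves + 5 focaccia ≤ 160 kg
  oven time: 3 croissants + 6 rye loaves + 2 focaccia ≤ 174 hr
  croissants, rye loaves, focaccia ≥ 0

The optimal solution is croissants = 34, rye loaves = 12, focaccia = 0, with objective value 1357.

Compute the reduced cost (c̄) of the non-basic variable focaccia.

-4

Check each constraint at x*: flour 160/160 (tight); oven time 174/174 (tight).
The binding rows give the dual system: 4·y_flour + 3·y_oven time = 26.5 and 2·y_flour + 6·y_oven time = 38.
→ y_flour = 2.5 and y_oven time = 5.5.
Reduced cost of focaccia: c₃ − yᵀa₃ = 19.5 − (2.5·5 + 5.5·2) = 19.5 − 23.5 = -4.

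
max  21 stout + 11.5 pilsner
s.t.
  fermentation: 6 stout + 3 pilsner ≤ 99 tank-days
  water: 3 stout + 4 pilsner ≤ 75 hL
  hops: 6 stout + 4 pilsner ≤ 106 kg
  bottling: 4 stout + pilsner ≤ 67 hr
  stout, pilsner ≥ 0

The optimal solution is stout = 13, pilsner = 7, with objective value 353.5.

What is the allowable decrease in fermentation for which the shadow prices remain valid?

4

Binding constraints: fermentation, hops. The basis is B = [[6,3],[6,4]] with det 6.
Per unit decrease in fermentation, x* moves by d = (-0.6667, 1).
The basis stays optimal until water becomes binding; allowable decrease = 4 tank-days.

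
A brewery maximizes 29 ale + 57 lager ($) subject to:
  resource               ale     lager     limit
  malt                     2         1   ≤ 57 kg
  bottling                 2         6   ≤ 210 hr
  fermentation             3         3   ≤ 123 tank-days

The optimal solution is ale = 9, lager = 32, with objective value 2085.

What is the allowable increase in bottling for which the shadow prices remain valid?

Binding constraints: bottling, fermentation. The basis is B = [[2,6],[3,3]] with det -12.
Per unit increase in bottling, x* moves by d = (-0.25, 0.25).
The basis stays optimal until ale reaches 0; allowable increase = 36 hr.

36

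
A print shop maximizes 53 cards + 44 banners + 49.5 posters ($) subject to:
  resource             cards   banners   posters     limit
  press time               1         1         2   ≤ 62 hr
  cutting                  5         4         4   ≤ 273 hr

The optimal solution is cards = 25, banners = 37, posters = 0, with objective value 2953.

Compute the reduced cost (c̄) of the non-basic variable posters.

-2.5

At the optimum: press time uses 62 of 62 (binding); cutting uses 273 of 273 (binding).
The binding rows give the dual system: 1·y_press time + 5·y_cutting = 53 and 1·y_press time + 4·y_cutting = 44.
Solving: y_press time = 8, y_cutting = 9.
Reduced cost of posters: c₃ − yᵀa₃ = 49.5 − (8·2 + 9·4) = 49.5 − 52 = -2.5.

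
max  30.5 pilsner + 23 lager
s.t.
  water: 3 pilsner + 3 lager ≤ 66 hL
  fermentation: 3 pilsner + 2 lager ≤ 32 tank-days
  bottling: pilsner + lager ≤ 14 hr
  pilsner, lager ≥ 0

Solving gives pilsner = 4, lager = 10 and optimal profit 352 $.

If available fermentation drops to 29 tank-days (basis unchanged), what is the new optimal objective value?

At the optimum: water uses 42 of 66 (slack = 24); fermentation uses 32 of 32 (binding); bottling uses 14 of 14 (binding).
Since water is not tight, its dual is 0.
The binding rows give the dual system: 3·y_fermentation + 1·y_bottling = 30.5 and 2·y_fermentation + 1·y_bottling = 23.
This yields shadow prices y_fermentation = 7.5, y_bottling = 8.
Δz = y_fermentation·Δb = 7.5 × (-3) = -22.5, so new z* = 352 − 22.5 = 329.5.

329.5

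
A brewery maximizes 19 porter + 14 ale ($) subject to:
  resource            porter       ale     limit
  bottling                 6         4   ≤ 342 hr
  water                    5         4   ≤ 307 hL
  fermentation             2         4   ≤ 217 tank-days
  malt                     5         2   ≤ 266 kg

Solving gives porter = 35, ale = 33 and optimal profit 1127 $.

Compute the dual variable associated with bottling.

1.5

Check each constraint at x*: bottling 342/342 (tight); water 307/307 (tight); fermentation 202/217 (slack 15); malt 241/266 (slack 25).
By complementary slackness, y = 0 for the non-binding constraints.
Dual feasibility on the basic columns requires 6·y_bottling + 5·y_water = 19, 4·y_bottling + 4·y_water = 14.
Solving: y_bottling = 1.5, y_water = 2.
Shadow price of bottling = 1.5.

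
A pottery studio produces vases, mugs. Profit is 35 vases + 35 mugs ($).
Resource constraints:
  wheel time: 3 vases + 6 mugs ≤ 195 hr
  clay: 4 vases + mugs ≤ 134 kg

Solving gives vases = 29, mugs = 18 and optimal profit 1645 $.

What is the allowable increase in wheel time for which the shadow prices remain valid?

609

Binding constraints: wheel time, clay. The basis is B = [[3,6],[4,1]] with det -21.
Per unit increase in wheel time, x* moves by d = (-0.0476, 0.1905).
The basis stays optimal until vases reaches 0; allowable increase = 609 hr.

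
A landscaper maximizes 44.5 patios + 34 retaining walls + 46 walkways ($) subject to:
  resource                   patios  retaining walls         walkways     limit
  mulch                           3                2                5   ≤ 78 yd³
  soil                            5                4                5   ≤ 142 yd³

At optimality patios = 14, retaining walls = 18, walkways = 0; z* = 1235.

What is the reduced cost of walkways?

Both mulch and soil are binding at x*.
Dual feasibility on the basic columns requires 3·y_mulch + 5·y_soil = 44.5, 2·y_mulch + 4·y_soil = 34.
→ y_mulch = 4 and y_soil = 6.5.
Reduced cost of walkways: c₃ − yᵀa₃ = 46 − (4·5 + 6.5·5) = 46 − 52.5 = -6.5.

-6.5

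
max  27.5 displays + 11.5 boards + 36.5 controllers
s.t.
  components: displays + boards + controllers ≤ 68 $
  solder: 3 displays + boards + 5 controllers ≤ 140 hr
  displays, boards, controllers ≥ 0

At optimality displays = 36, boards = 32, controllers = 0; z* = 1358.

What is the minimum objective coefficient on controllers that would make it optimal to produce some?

Check each constraint at x*: components 68/68 (tight); solder 140/140 (tight).
From A_Bᵀ y = c: 1·y_components + 3·y_solder = 27.5; 1·y_components + 1·y_solder = 11.5.
Solving: y_components = 3.5, y_solder = 8.
controllers enters the basis when its profit ≥ yᵀa₃ = 3.5·1 + 8·5 = 43.5.

43.5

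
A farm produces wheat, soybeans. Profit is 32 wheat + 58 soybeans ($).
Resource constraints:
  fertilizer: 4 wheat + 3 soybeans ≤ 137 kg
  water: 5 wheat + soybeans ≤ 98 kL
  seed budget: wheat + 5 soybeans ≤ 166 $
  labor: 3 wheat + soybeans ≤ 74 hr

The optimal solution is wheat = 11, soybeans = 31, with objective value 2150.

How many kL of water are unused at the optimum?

water used = 5·11 + 1·31 = 86; slack = 98 − 86 = 12.

12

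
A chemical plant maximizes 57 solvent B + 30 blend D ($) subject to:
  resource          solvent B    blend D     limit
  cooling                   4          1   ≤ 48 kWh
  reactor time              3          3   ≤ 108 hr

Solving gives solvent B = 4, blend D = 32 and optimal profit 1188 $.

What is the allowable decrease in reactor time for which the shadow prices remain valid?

Binding constraints: cooling, reactor time. The basis is B = [[4,1],[3,3]] with det 9.
Per unit decrease in reactor time, x* moves by d = (0.1111, -0.4444).
The basis stays optimal until blend D reaches 0; allowable decrease = 72 hr.

72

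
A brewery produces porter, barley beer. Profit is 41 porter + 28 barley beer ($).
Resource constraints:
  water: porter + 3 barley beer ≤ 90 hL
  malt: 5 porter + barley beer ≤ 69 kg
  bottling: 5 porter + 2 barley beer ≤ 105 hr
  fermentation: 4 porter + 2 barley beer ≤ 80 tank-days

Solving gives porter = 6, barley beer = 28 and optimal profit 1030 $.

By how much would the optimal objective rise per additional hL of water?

At the optimum: water uses 90 of 90 (binding); malt uses 58 of 69 (slack = 11); bottling uses 86 of 105 (slack = 19); fermentation uses 80 of 80 (binding).
Slack constraints have shadow price 0 (complementary slackness).
From A_Bᵀ y = c: 1·y_water + 4·y_fermentation = 41; 3·y_water + 2·y_fermentation = 28.
Solving: y_water = 3, y_fermentation = 9.5.
Shadow price of water = 3.

3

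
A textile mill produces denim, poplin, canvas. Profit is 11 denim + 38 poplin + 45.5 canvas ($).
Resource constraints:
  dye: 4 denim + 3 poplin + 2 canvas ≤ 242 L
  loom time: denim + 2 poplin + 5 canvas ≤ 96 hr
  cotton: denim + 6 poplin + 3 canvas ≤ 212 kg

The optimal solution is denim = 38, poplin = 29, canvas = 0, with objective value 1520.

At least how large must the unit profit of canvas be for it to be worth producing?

47

Binding: loom time and cotton. Non-binding: dye (3 unused).
By complementary slackness, y = 0 for the non-binding constraint.
From A_Bᵀ y = c: 1·y_loom time + 1·y_cotton = 11; 2·y_loom time + 6·y_cotton = 38.
Solving: y_loom time = 7, y_cotton = 4.
canvas enters the basis when its profit ≥ yᵀa₃ = 7·5 + 4·3 = 47.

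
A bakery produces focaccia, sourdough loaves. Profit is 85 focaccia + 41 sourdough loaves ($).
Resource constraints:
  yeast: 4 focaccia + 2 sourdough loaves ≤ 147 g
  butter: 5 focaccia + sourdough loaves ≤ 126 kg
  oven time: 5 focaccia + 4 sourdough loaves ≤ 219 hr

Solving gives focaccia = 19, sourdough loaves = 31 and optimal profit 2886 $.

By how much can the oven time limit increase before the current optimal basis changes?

Binding constraints: butter, oven time. The basis is B = [[5,1],[5,4]] with det 15.
Per unit increase in oven time, x* moves by d = (-0.0667, 0.3333).
The basis stays optimal until yeast becomes binding; allowable increase = 22.5 hr.

22.5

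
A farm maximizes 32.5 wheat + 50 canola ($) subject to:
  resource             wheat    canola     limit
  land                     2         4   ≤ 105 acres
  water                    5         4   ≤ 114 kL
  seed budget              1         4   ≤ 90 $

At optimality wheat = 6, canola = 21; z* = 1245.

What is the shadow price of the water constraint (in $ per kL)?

Binding: water and seed budget. Non-binding: land (9 unused).
Since land is not tight, its dual is 0.
From A_Bᵀ y = c: 5·y_water + 1·y_seed budget = 32.5; 4·y_water + 4·y_seed budget = 50.
This yields shadow prices y_water = 5, y_seed budget = 7.5.
Shadow price of water = 5.

5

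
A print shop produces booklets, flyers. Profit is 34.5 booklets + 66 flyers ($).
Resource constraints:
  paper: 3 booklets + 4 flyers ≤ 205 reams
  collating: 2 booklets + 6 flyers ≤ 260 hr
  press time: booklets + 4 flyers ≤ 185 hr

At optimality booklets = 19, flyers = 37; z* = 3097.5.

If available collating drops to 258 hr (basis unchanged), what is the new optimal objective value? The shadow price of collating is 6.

Δb = -2, so new z* = 3097.5 + (6)·(-2) = 3097.5 − 12 = 3085.5.

3085.5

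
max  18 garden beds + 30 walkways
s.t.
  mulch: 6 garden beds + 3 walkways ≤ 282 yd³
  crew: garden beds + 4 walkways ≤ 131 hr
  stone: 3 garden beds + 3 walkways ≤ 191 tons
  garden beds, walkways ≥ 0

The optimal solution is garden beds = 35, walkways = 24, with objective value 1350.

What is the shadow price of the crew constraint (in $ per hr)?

6

At the optimum: mulch uses 282 of 282 (binding); crew uses 131 of 131 (binding); stone uses 177 of 191 (slack = 14).
Slack constraints have shadow price 0 (complementary slackness).
The binding rows give the dual system: 6·y_mulch + 1·y_crew = 18 and 3·y_mulch + 4·y_crew = 30.
Solving: y_mulch = 2, y_crew = 6.
Shadow price of crew = 6.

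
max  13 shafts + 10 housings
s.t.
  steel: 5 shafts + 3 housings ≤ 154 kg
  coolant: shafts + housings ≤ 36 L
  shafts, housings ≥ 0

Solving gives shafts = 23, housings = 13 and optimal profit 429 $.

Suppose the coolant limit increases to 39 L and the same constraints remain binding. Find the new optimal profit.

445.5

Both steel and coolant are binding at x*.
Dual feasibility on the basic columns requires 5·y_steel + 1·y_coolant = 13, 3·y_steel + 1·y_coolant = 10.
Solving: y_steel = 1.5, y_coolant = 5.5.
Δz = y_coolant·Δb = 5.5 × (3) = 16.5, so new z* = 429 + 16.5 = 445.5.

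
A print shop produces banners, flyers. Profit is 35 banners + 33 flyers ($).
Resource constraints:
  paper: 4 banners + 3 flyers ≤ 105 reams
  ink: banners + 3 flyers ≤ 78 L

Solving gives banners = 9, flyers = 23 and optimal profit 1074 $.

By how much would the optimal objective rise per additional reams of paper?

Both paper and ink are binding at x*.
Dual feasibility on the basic columns requires 4·y_paper + 1·y_ink = 35, 3·y_paper + 3·y_ink = 33.
→ y_paper = 8 and y_ink = 3.
Shadow price of paper = 8.

8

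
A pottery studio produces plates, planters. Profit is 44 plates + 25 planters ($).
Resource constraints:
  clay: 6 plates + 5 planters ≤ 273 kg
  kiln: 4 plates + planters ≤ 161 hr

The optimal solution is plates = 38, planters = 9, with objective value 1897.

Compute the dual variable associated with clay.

At the optimum: clay uses 273 of 273 (binding); kiln uses 161 of 161 (binding).
From A_Bᵀ y = c: 6·y_clay + 4·y_kiln = 44; 5·y_clay + 1·y_kiln = 25.
Solving: y_clay = 4, y_kiln = 5.
Shadow price of clay = 4.

4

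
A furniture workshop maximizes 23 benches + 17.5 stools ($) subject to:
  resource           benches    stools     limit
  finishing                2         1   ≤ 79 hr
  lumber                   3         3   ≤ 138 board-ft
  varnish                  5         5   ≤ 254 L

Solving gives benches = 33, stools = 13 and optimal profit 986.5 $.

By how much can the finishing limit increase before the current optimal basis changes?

Binding constraints: finishing, lumber. The basis is B = [[2,1],[3,3]] with det 3.
Per unit increase in finishing, x* moves by d = (1, -1).
The basis stays optimal until stools reaches 0; allowable increase = 13 hr.

13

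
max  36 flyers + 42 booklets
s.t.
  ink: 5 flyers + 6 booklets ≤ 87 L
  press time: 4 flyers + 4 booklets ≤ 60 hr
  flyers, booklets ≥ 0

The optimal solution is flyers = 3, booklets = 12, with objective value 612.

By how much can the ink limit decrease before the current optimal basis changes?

12

Binding constraints: ink, press time. The basis is B = [[5,6],[4,4]] with det -4.
Per unit decrease in ink, x* moves by d = (1, -1).
The basis stays optimal until booklets reaches 0; allowable decrease = 12 L.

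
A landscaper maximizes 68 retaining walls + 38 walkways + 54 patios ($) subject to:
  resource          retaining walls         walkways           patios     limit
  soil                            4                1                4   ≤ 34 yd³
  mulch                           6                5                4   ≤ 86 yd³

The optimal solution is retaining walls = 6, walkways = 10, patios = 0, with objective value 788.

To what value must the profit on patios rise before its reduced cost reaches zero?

At the optimum: soil uses 34 of 34 (binding); mulch uses 86 of 86 (binding).
Dual feasibility on the basic columns requires 4·y_soil + 6·y_mulch = 68, 1·y_soil + 5·y_mulch = 38.
Solving: y_soil = 8, y_mulch = 6.
patios enters the basis when its profit ≥ yᵀa₃ = 8·4 + 6·4 = 56.

56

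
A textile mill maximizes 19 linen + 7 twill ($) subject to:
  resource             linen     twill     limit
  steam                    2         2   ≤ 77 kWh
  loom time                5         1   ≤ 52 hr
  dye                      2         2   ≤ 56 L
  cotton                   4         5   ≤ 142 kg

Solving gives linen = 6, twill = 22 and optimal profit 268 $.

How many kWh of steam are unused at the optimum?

21

steam used = 2·6 + 2·22 = 56; slack = 77 − 56 = 21.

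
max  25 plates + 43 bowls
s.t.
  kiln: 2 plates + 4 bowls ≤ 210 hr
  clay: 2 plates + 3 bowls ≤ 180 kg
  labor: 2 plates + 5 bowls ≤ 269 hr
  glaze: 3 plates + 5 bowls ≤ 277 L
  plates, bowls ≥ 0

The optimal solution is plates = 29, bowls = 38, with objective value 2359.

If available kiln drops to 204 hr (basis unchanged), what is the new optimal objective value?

2347

Check each constraint at x*: kiln 210/210 (tight); clay 172/180 (slack 8); labor 248/269 (slack 21); glaze 277/277 (tight).
By complementary slackness, y = 0 for the non-binding constraints.
From A_Bᵀ y = c: 2·y_kiln + 3·y_glaze = 25; 4·y_kiln + 5·y_glaze = 43.
→ y_kiln = 2 and y_glaze = 7.
Δz = y_kiln·Δb = 2 × (-6) = -12, so new z* = 2359 − 12 = 2347.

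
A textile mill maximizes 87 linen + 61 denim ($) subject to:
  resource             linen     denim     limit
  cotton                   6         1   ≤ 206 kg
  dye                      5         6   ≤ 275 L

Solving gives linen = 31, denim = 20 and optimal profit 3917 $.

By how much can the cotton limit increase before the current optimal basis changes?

124

Binding constraints: cotton, dye. The basis is B = [[6,1],[5,6]] with det 31.
Per unit increase in cotton, x* moves by d = (0.1935, -0.1613).
The basis stays optimal until denim reaches 0; allowable increase = 124 kg.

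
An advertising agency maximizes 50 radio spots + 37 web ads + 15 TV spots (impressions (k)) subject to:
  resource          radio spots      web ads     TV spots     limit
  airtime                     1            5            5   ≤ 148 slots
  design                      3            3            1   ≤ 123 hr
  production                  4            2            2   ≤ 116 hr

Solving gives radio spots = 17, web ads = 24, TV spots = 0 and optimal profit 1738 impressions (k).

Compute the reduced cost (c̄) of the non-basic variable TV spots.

-6

Binding: design and production. Non-binding: airtime (11 unused).
Slack constraints have shadow price 0 (complementary slackness).
From A_Bᵀ y = c: 3·y_design + 4·y_production = 50; 3·y_design + 2·y_production = 37.
→ y_design = 8 and y_production = 6.5.
Reduced cost of TV spots: c₃ − yᵀa₃ = 15 − (8·1 + 6.5·2) = 15 − 21 = -6.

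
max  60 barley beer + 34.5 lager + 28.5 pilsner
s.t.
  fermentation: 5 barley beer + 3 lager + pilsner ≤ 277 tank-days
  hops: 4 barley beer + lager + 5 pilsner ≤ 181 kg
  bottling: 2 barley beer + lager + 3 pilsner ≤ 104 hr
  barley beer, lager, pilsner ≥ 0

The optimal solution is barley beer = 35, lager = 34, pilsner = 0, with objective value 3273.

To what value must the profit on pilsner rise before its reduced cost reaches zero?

31.5

At the optimum: fermentation uses 277 of 277 (binding); hops uses 174 of 181 (slack = 7); bottling uses 104 of 104 (binding).
Slack constraints have shadow price 0 (complementary slackness).
From A_Bᵀ y = c: 5·y_fermentation + 2·y_bottling = 60; 3·y_fermentation + 1·y_bottling = 34.5.
Solving: y_fermentation = 9, y_bottling = 7.5.
pilsner enters the basis when its profit ≥ yᵀa₃ = 9·1 + 7.5·3 = 31.5.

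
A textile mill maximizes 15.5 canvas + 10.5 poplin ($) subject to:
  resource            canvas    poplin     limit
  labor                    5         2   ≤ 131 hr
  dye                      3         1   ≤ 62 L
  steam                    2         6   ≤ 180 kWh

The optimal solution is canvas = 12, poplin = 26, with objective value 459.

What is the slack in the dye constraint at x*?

dye used = 3·12 + 1·26 = 62; slack = 62 − 62 = 0.

0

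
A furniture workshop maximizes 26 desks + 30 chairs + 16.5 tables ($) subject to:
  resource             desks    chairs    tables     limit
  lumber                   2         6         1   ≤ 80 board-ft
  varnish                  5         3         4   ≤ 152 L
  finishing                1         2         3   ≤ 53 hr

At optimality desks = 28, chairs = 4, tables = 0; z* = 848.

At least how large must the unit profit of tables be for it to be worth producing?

At the optimum: lumber uses 80 of 80 (binding); varnish uses 152 of 152 (binding); finishing uses 36 of 53 (slack = 17).
By complementary slackness, y = 0 for the non-binding constraint.
From A_Bᵀ y = c: 2·y_lumber + 5·y_varnish = 26; 6·y_lumber + 3·y_varnish = 30.
→ y_lumber = 3 and y_varnish = 4.
tables enters the basis when its profit ≥ yᵀa₃ = 3·1 + 4·4 = 19.

19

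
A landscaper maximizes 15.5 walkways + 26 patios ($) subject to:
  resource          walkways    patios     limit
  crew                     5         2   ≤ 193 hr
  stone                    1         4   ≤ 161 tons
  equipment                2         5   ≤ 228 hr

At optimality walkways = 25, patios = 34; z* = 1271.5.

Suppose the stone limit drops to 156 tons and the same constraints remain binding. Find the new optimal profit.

1244

At the optimum: crew uses 193 of 193 (binding); stone uses 161 of 161 (binding); equipment uses 220 of 228 (slack = 8).
Since equipment is not tight, its dual is 0.
Dual feasibility on the basic columns requires 5·y_crew + 1·y_stone = 15.5, 2·y_crew + 4·y_stone = 26.
→ y_crew = 2 and y_stone = 5.5.
Δz = y_stone·Δb = 5.5 × (-5) = -27.5, so new z* = 1271.5 − 27.5 = 1244.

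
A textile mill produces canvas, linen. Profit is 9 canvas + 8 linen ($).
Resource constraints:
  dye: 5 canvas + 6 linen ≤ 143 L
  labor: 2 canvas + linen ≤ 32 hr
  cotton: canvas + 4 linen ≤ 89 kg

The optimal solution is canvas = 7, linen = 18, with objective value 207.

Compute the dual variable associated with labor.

Check each constraint at x*: dye 143/143 (tight); labor 32/32 (tight); cotton 79/89 (slack 10).
By complementary slackness, y = 0 for the non-binding constraint.
The binding rows give the dual system: 5·y_dye + 2·y_labor = 9 and 6·y_dye + 1·y_labor = 8.
Solving: y_dye = 1, y_labor = 2.
Shadow price of labor = 2.

2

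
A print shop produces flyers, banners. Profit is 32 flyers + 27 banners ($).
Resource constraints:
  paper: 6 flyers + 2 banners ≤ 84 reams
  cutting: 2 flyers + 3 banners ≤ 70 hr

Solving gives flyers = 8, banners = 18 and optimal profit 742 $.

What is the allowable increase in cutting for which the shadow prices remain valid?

56

Binding constraints: paper, cutting. The basis is B = [[6,2],[2,3]] with det 14.
Per unit increase in cutting, x* moves by d = (-0.1429, 0.4286).
The basis stays optimal until flyers reaches 0; allowable increase = 56 hr.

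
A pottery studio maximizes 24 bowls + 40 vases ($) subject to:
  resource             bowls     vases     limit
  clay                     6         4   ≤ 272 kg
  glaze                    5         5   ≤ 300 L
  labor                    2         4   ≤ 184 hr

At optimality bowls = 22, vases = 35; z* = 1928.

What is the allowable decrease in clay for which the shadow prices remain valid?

Binding constraints: clay, labor. The basis is B = [[6,4],[2,4]] with det 16.
Per unit decrease in clay, x* moves by d = (-0.25, 0.125).
The basis stays optimal until bowls reaches 0; allowable decrease = 88 kg.

88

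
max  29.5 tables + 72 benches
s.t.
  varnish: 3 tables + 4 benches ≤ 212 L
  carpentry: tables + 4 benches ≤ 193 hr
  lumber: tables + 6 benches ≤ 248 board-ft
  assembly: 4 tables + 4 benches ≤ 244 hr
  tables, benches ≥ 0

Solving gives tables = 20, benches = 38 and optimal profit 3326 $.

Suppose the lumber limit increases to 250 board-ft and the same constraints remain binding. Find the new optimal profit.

3340

Check each constraint at x*: varnish 212/212 (tight); carpentry 172/193 (slack 21); lumber 248/248 (tight); assembly 232/244 (slack 12).
Since carpentry, assembly are not tight, their duals are 0.
From A_Bᵀ y = c: 3·y_varnish + 1·y_lumber = 29.5; 4·y_varnish + 6·y_lumber = 72.
This yields shadow prices y_varnish = 7.5, y_lumber = 7.
Δz = y_lumber·Δb = 7 × (2) = 14, so new z* = 3326 + 14 = 3340.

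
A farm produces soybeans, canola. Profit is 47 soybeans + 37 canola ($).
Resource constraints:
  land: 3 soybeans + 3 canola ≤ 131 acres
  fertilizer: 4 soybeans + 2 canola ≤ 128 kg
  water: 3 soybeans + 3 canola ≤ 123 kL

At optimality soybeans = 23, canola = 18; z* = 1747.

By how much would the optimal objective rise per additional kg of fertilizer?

5

At the optimum: land uses 123 of 131 (slack = 8); fertilizer uses 128 of 128 (binding); water uses 123 of 123 (binding).
By complementary slackness, y = 0 for the non-binding constraint.
Dual feasibility on the basic columns requires 4·y_fertilizer + 3·y_water = 47, 2·y_fertilizer + 3·y_water = 37.
Solving: y_fertilizer = 5, y_water = 9.
Shadow price of fertilizer = 5.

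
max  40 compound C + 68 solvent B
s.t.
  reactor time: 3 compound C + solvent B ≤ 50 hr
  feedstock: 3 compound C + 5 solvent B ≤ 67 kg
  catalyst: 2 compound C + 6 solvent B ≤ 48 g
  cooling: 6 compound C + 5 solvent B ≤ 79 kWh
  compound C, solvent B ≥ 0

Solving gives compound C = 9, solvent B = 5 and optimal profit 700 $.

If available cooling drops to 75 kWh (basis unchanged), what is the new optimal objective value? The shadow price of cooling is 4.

684

Δb = -4, so new z* = 700 + (4)·(-4) = 700 − 16 = 684.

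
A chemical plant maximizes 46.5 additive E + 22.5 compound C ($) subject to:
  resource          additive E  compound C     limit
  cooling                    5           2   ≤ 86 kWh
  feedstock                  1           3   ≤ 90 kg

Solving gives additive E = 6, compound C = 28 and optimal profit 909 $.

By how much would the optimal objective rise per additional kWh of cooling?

At the optimum: cooling uses 86 of 86 (binding); feedstock uses 90 of 90 (binding).
The binding rows give the dual system: 5·y_cooling + 1·y_feedstock = 46.5 and 2·y_cooling + 3·y_feedstock = 22.5.
This yields shadow prices y_cooling = 9, y_feedstock = 1.5.
Shadow price of cooling = 9.

9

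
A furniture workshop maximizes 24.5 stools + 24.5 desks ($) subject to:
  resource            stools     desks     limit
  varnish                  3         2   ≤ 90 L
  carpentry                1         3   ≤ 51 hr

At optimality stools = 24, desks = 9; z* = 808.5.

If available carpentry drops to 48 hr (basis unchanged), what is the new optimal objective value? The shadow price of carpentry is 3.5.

Δb = -3, so new z* = 808.5 + (3.5)·(-3) = 808.5 − 10.5 = 798.

798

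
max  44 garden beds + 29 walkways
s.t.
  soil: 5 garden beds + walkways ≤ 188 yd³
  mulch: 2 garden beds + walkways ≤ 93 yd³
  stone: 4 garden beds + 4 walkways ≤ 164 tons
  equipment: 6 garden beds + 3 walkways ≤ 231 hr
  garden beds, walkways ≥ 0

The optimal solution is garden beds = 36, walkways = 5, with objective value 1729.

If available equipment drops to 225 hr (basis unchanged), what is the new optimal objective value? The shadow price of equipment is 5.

1699

Δb = -6, so new z* = 1729 + (5)·(-6) = 1729 − 30 = 1699.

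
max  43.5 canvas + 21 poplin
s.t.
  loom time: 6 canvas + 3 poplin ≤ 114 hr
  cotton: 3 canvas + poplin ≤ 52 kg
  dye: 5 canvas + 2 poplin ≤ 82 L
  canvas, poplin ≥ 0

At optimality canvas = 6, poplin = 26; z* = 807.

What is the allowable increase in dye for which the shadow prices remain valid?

Binding constraints: loom time, dye. The basis is B = [[6,3],[5,2]] with det -3.
Per unit increase in dye, x* moves by d = (1, -2).
The basis stays optimal until cotton becomes binding; allowable increase = 8 L.

8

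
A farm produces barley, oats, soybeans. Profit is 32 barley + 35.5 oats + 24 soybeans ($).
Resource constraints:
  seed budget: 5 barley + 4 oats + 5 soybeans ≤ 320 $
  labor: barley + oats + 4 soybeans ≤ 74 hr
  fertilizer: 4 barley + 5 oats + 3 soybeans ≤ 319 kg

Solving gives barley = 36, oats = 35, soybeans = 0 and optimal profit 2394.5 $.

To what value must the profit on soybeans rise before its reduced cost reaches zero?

26.5

Binding: seed budget and fertilizer. Non-binding: labor (3 unused).
Since labor is not tight, its dual is 0.
The binding rows give the dual system: 5·y_seed budget + 4·y_fertilizer = 32 and 4·y_seed budget + 5·y_fertilizer = 35.5.
Solving: y_seed budget = 2, y_fertilizer = 5.5.
soybeans enters the basis when its profit ≥ yᵀa₃ = 2·5 + 5.5·3 = 26.5.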